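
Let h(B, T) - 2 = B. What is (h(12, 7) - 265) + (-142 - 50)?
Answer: -443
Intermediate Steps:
h(B, T) = 2 + B
(h(12, 7) - 265) + (-142 - 50) = ((2 + 12) - 265) + (-142 - 50) = (14 - 265) - 192 = -251 - 192 = -443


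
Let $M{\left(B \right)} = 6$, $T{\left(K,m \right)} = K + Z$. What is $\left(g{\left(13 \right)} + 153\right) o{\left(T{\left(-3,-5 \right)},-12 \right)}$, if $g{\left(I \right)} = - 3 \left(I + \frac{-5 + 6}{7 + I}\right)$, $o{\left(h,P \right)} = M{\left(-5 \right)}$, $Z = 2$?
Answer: $\frac{6831}{10} \approx 683.1$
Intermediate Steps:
$T{\left(K,m \right)} = 2 + K$ ($T{\left(K,m \right)} = K + 2 = 2 + K$)
$o{\left(h,P \right)} = 6$
$g{\left(I \right)} = - 3 I - \frac{3}{7 + I}$ ($g{\left(I \right)} = - 3 \left(I + 1 \frac{1}{7 + I}\right) = - 3 \left(I + \frac{1}{7 + I}\right) = - 3 I - \frac{3}{7 + I}$)
$\left(g{\left(13 \right)} + 153\right) o{\left(T{\left(-3,-5 \right)},-12 \right)} = \left(\frac{3 \left(-1 - 13^{2} - 91\right)}{7 + 13} + 153\right) 6 = \left(\frac{3 \left(-1 - 169 - 91\right)}{20} + 153\right) 6 = \left(3 \cdot \frac{1}{20} \left(-1 - 169 - 91\right) + 153\right) 6 = \left(3 \cdot \frac{1}{20} \left(-261\right) + 153\right) 6 = \left(- \frac{783}{20} + 153\right) 6 = \frac{2277}{20} \cdot 6 = \frac{6831}{10}$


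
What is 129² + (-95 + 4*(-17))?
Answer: 16478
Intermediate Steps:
129² + (-95 + 4*(-17)) = 16641 + (-95 - 68) = 16641 - 163 = 16478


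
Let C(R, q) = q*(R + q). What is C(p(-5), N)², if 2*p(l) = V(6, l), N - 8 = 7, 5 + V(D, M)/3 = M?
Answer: 0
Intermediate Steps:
V(D, M) = -15 + 3*M
N = 15 (N = 8 + 7 = 15)
p(l) = -15/2 + 3*l/2 (p(l) = (-15 + 3*l)/2 = -15/2 + 3*l/2)
C(p(-5), N)² = (15*((-15/2 + (3/2)*(-5)) + 15))² = (15*((-15/2 - 15/2) + 15))² = (15*(-15 + 15))² = (15*0)² = 0² = 0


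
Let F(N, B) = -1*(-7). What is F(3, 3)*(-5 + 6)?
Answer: 7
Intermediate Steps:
F(N, B) = 7
F(3, 3)*(-5 + 6) = 7*(-5 + 6) = 7*1 = 7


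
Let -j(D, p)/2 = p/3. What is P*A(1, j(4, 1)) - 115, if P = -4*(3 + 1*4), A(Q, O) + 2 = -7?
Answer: 137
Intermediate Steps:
j(D, p) = -2*p/3
A(Q, O) = -9 (A(Q, O) = -2 - 7 = -9)
P = -28 (P = -4*(3 + 4) = -4*7 = -28)
P*A(1, j(4, 1)) - 115 = -28*(-9) - 115 = 252 - 115 = 137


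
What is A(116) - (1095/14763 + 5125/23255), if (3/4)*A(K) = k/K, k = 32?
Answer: 145879592/1991218677 ≈ 0.073261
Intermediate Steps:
A(K) = 128/(3*K) (A(K) = 4*(32/K)/3 = 128/(3*K))
A(116) - (1095/14763 + 5125/23255) = (128/3)/116 - (1095/14763 + 5125/23255) = (128/3)*(1/116) - (1095*(1/14763) + 5125*(1/23255)) = 32/87 - (365/4921 + 1025/4651) = 32/87 - 1*6741640/22887571 = 32/87 - 6741640/22887571 = 145879592/1991218677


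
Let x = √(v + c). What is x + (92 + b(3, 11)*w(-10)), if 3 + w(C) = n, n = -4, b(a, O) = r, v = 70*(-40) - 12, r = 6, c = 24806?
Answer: 50 + √21994 ≈ 198.30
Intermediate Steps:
v = -2812 (v = -2800 - 12 = -2812)
b(a, O) = 6
w(C) = -7 (w(C) = -3 - 4 = -7)
x = √21994 (x = √(-2812 + 24806) = √21994 ≈ 148.30)
x + (92 + b(3, 11)*w(-10)) = √21994 + (92 + 6*(-7)) = √21994 + (92 - 42) = √21994 + 50 = 50 + √21994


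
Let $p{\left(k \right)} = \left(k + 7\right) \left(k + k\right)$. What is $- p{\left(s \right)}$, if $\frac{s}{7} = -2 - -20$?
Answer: $-33516$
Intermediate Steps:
$s = 126$ ($s = 7 \left(-2 - -20\right) = 7 \left(-2 + 20\right) = 7 \cdot 18 = 126$)
$p{\left(k \right)} = 2 k \left(7 + k\right)$ ($p{\left(k \right)} = \left(7 + k\right) 2 k = 2 k \left(7 + k\right)$)
$- p{\left(s \right)} = - 2 \cdot 126 \left(7 + 126\right) = - 2 \cdot 126 \cdot 133 = \left(-1\right) 33516 = -33516$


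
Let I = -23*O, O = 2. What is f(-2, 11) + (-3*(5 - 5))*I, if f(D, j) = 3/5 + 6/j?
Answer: 63/55 ≈ 1.1455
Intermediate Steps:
f(D, j) = ⅗ + 6/j (f(D, j) = 3*(⅕) + 6/j = ⅗ + 6/j)
I = -46 (I = -23*2 = -46)
f(-2, 11) + (-3*(5 - 5))*I = (⅗ + 6/11) - 3*(5 - 5)*(-46) = (⅗ + 6*(1/11)) - 3*0*(-46) = (⅗ + 6/11) + 0*(-46) = 63/55 + 0 = 63/55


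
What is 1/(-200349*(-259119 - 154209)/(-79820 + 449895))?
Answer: 3275/732830544 ≈ 4.4690e-6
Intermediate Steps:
1/(-200349*(-259119 - 154209)/(-79820 + 449895)) = 1/(-200349/(370075/(-413328))) = 1/(-200349/(370075*(-1/413328))) = 1/(-200349/(-370075/413328)) = 1/(-200349*(-413328/370075)) = 1/(732830544/3275) = 3275/732830544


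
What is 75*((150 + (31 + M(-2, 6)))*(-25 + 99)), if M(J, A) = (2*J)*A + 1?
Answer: 876900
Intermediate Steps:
M(J, A) = 1 + 2*A*J (M(J, A) = 2*A*J + 1 = 1 + 2*A*J)
75*((150 + (31 + M(-2, 6)))*(-25 + 99)) = 75*((150 + (31 + (1 + 2*6*(-2))))*(-25 + 99)) = 75*((150 + (31 + (1 - 24)))*74) = 75*((150 + (31 - 23))*74) = 75*((150 + 8)*74) = 75*(158*74) = 75*11692 = 876900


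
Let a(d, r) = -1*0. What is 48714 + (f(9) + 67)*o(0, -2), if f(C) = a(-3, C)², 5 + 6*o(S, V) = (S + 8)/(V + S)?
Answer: 97227/2 ≈ 48614.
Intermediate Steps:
a(d, r) = 0
o(S, V) = -⅚ + (8 + S)/(6*(S + V)) (o(S, V) = -⅚ + ((S + 8)/(V + S))/6 = -⅚ + ((8 + S)/(S + V))/6 = -⅚ + (8 + S)/(6*(S + V)))
f(C) = 0 (f(C) = 0² = 0)
48714 + (f(9) + 67)*o(0, -2) = 48714 + (0 + 67)*((8 - 5*(-2) - 4*0)/(6*(0 - 2))) = 48714 + 67*((⅙)*(8 + 10 + 0)/(-2)) = 48714 + 67*((⅙)*(-½)*18) = 48714 + 67*(-3/2) = 48714 - 201/2 = 97227/2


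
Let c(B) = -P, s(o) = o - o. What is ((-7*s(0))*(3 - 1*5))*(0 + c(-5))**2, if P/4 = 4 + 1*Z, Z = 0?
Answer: 0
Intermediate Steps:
P = 16 (P = 4*(4 + 1*0) = 4*(4 + 0) = 4*4 = 16)
s(o) = 0
c(B) = -16 (c(B) = -1*16 = -16)
((-7*s(0))*(3 - 1*5))*(0 + c(-5))**2 = ((-7*0)*(3 - 1*5))*(0 - 16)**2 = (0*(3 - 5))*(-16)**2 = (0*(-2))*256 = 0*256 = 0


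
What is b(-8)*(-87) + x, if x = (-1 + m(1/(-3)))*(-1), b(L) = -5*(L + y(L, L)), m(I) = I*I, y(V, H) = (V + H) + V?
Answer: -125272/9 ≈ -13919.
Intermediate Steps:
y(V, H) = H + 2*V (y(V, H) = (H + V) + V = H + 2*V)
m(I) = I²
b(L) = -20*L (b(L) = -5*(L + (L + 2*L)) = -5*(L + 3*L) = -20*L)
x = 8/9 (x = (-1 + (1/(-3))²)*(-1) = (-1 + (-⅓)²)*(-1) = (-1 + ⅑)*(-1) = -8/9*(-1) = 8/9 ≈ 0.88889)
b(-8)*(-87) + x = -20*(-8)*(-87) + 8/9 = 160*(-87) + 8/9 = -13920 + 8/9 = -125272/9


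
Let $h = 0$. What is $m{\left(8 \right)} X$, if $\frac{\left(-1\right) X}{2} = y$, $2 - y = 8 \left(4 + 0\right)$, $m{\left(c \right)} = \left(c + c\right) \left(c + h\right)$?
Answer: $7680$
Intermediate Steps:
$m{\left(c \right)} = 2 c^{2}$ ($m{\left(c \right)} = \left(c + c\right) \left(c + 0\right) = 2 c c = 2 c^{2}$)
$y = -30$ ($y = 2 - 8 \left(4 + 0\right) = 2 - 8 \cdot 4 = 2 - 32 = -30$)
$X = 60$ ($X = \left(-2\right) \left(-30\right) = 60$)
$m{\left(8 \right)} X = 2 \cdot 8^{2} \cdot 60 = 2 \cdot 64 \cdot 60 = 128 \cdot 60 = 7680$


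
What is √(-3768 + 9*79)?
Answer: I*√3057 ≈ 55.29*I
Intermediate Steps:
√(-3768 + 9*79) = √(-3768 + 711) = √(-3057) = I*√3057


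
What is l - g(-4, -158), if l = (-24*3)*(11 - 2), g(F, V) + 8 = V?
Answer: -482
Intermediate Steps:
g(F, V) = -8 + V
l = -648 (l = -72*9 = -648)
l - g(-4, -158) = -648 - (-8 - 158) = -648 - 1*(-166) = -648 + 166 = -482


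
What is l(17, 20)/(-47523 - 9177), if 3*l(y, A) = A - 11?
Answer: -1/18900 ≈ -5.2910e-5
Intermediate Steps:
l(y, A) = -11/3 + A/3 (l(y, A) = (A - 11)/3 = (-11 + A)/3 = -11/3 + A/3)
l(17, 20)/(-47523 - 9177) = (-11/3 + (⅓)*20)/(-47523 - 9177) = (-11/3 + 20/3)/(-56700) = 3*(-1/56700) = -1/18900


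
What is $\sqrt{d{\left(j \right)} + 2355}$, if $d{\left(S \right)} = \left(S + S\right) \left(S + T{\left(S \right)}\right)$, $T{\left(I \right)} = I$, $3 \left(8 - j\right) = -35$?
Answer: $\frac{\sqrt{35119}}{3} \approx 62.467$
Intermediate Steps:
$j = \frac{59}{3}$ ($j = 8 - - \frac{35}{3} = 8 + \frac{35}{3} = \frac{59}{3} \approx 19.667$)
$d{\left(S \right)} = 4 S^{2}$ ($d{\left(S \right)} = \left(S + S\right) \left(S + S\right) = 2 S 2 S = 4 S^{2}$)
$\sqrt{d{\left(j \right)} + 2355} = \sqrt{4 \left(\frac{59}{3}\right)^{2} + 2355} = \sqrt{4 \cdot \frac{3481}{9} + 2355} = \sqrt{\frac{13924}{9} + 2355} = \sqrt{\frac{35119}{9}} = \frac{\sqrt{35119}}{3}$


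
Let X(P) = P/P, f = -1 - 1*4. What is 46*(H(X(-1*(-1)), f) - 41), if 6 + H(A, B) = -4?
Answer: -2346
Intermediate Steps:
f = -5 (f = -1 - 4 = -5)
X(P) = 1
H(A, B) = -10 (H(A, B) = -6 - 4 = -10)
46*(H(X(-1*(-1)), f) - 41) = 46*(-10 - 41) = 46*(-51) = -2346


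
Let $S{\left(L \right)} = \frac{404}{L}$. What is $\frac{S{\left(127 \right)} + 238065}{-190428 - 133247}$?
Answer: $- \frac{30234659}{41106725} \approx -0.73552$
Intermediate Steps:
$\frac{S{\left(127 \right)} + 238065}{-190428 - 133247} = \frac{\frac{404}{127} + 238065}{-190428 - 133247} = \frac{404 \cdot \frac{1}{127} + 238065}{-323675} = \left(\frac{404}{127} + 238065\right) \left(- \frac{1}{323675}\right) = \frac{30234659}{127} \left(- \frac{1}{323675}\right) = - \frac{30234659}{41106725}$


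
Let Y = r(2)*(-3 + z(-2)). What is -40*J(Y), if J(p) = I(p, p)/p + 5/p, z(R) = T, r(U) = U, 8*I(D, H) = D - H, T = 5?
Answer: -50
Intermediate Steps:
I(D, H) = -H/8 + D/8 (I(D, H) = (D - H)/8 = -H/8 + D/8)
z(R) = 5
Y = 4 (Y = 2*(-3 + 5) = 2*2 = 4)
J(p) = 5/p (J(p) = (-p/8 + p/8)/p + 5/p = 0/p + 5/p = 0 + 5/p = 5/p)
-40*J(Y) = -200/4 = -40*5/4 = -50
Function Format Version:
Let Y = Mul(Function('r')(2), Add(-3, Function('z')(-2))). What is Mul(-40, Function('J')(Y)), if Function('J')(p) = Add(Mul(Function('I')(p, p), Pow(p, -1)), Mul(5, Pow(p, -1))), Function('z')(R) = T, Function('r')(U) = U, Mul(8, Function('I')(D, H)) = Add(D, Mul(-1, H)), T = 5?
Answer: -50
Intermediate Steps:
Function('I')(D, H) = Add(Mul(Rational(-1, 8), H), Mul(Rational(1, 8), D)) (Function('I')(D, H) = Mul(Rational(1, 8), Add(D, Mul(-1, H))) = Add(Mul(Rational(-1, 8), H), Mul(Rational(1, 8), D)))
Function('z')(R) = 5
Y = 4 (Y = Mul(2, Add(-3, 5)) = Mul(2, 2) = 4)
Function('J')(p) = Mul(5, Pow(p, -1)) (Function('J')(p) = Add(Mul(Add(Mul(Rational(-1, 8), p), Mul(Rational(1, 8), p)), Pow(p, -1)), Mul(5, Pow(p, -1))) = Add(Mul(0, Pow(p, -1)), Mul(5, Pow(p, -1))) = Add(0, Mul(5, Pow(p, -1))) = Mul(5, Pow(p, -1)))
Mul(-40, Function('J')(Y)) = Mul(-40, Mul(5, Pow(4, -1))) = Mul(-40, Mul(5, Rational(1, 4))) = Mul(-40, Rational(5, 4)) = -50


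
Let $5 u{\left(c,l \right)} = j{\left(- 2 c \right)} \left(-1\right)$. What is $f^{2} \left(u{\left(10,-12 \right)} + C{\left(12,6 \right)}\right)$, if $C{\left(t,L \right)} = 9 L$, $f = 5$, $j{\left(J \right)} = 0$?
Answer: $1350$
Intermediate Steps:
$u{\left(c,l \right)} = 0$ ($u{\left(c,l \right)} = \frac{0 \left(-1\right)}{5} = \frac{1}{5} \cdot 0 = 0$)
$f^{2} \left(u{\left(10,-12 \right)} + C{\left(12,6 \right)}\right) = 5^{2} \left(0 + 9 \cdot 6\right) = 25 \left(0 + 54\right) = 25 \cdot 54 = 1350$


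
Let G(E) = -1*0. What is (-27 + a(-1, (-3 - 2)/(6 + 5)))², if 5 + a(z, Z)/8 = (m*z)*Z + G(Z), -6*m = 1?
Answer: 4977361/1089 ≈ 4570.6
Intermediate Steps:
m = -⅙ (m = -⅙*1 = -⅙ ≈ -0.16667)
G(E) = 0
a(z, Z) = -40 - 4*Z*z/3 (a(z, Z) = -40 + 8*((-z/6)*Z + 0) = -40 + 8*(-Z*z/6 + 0) = -40 + 8*(-Z*z/6) = -40 - 4*Z*z/3)
(-27 + a(-1, (-3 - 2)/(6 + 5)))² = (-27 + (-40 - 4/3*(-3 - 2)/(6 + 5)*(-1)))² = (-27 + (-40 - 4/3*(-5/11)*(-1)))² = (-27 + (-40 - 20/33))² = (-27 - 1340/33)² = (-2231/33)² = 4977361/1089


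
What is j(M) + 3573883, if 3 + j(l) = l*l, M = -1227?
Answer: 5079409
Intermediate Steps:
j(l) = -3 + l² (j(l) = -3 + l*l = -3 + l²)
j(M) + 3573883 = (-3 + (-1227)²) + 3573883 = (-3 + 1505529) + 3573883 = 1505526 + 3573883 = 5079409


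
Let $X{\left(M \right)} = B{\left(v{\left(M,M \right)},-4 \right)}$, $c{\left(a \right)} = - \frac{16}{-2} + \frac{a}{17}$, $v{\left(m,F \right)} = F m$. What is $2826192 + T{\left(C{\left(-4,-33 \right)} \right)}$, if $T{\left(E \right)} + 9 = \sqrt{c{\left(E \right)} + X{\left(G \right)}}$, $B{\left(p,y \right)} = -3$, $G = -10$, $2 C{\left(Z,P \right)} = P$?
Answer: $2826183 + \frac{\sqrt{4658}}{34} \approx 2.8262 \cdot 10^{6}$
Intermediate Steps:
$C{\left(Z,P \right)} = \frac{P}{2}$
$c{\left(a \right)} = 8 + \frac{a}{17}$ ($c{\left(a \right)} = \left(-16\right) \left(- \frac{1}{2}\right) + a \frac{1}{17} = 8 + \frac{a}{17}$)
$X{\left(M \right)} = -3$
$T{\left(E \right)} = -9 + \sqrt{5 + \frac{E}{17}}$ ($T{\left(E \right)} = -9 + \sqrt{\left(8 + \frac{E}{17}\right) - 3} = -9 + \sqrt{5 + \frac{E}{17}}$)
$2826192 + T{\left(C{\left(-4,-33 \right)} \right)} = 2826192 - \left(9 - \frac{\sqrt{1445 + 17 \cdot \frac{1}{2} \left(-33\right)}}{17}\right) = 2826192 - \left(9 - \frac{\sqrt{1445 + 17 \left(- \frac{33}{2}\right)}}{17}\right) = 2826192 - \left(9 - \frac{\sqrt{1445 - \frac{561}{2}}}{17}\right) = 2826192 - \left(9 - \frac{\sqrt{\frac{2329}{2}}}{17}\right) = 2826192 - \left(9 - \frac{\frac{1}{2} \sqrt{4658}}{17}\right) = 2826192 - \left(9 - \frac{\sqrt{4658}}{34}\right) = 2826183 + \frac{\sqrt{4658}}{34}$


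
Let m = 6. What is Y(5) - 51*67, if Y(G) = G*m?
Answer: -3387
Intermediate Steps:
Y(G) = 6*G (Y(G) = G*6 = 6*G)
Y(5) - 51*67 = 6*5 - 51*67 = 30 - 3417 = -3387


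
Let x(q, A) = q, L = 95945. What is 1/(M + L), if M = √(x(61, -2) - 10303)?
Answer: 95945/9205453267 - 3*I*√1138/9205453267 ≈ 1.0423e-5 - 1.0994e-8*I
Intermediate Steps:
M = 3*I*√1138 (M = √(61 - 10303) = √(-10242) = 3*I*√1138 ≈ 101.2*I)
1/(M + L) = 1/(3*I*√1138 + 95945) = 1/(95945 + 3*I*√1138)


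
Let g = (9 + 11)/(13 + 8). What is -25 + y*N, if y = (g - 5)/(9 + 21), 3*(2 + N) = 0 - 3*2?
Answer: -1541/63 ≈ -24.460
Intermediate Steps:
g = 20/21 ≈ 0.95238
N = -4 (N = -2 + (0 - 3*2)/3 = -2 + (0 - 6)/3 = -2 + (⅓)*(-6) = -2 - 2 = -4)
y = -17/126 (y = (20/21 - 5)/(9 + 21) = -85/21/30 = -85/21*1/30 = -17/126 ≈ -0.13492)
-25 + y*N = -25 - 17/126*(-4) = -25 + 34/63 = -1541/63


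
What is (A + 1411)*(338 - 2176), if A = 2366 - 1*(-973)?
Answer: -8730500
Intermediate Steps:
A = 3339 (A = 2366 + 973 = 3339)
(A + 1411)*(338 - 2176) = (3339 + 1411)*(338 - 2176) = 4750*(-1838) = -8730500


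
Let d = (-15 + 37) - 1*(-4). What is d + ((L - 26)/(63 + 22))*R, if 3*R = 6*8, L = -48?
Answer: 1026/85 ≈ 12.071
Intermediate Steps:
d = 26 (d = 22 + 4 = 26)
R = 16 (R = (6*8)/3 = (⅓)*48 = 16)
d + ((L - 26)/(63 + 22))*R = 26 + ((-48 - 26)/(63 + 22))*16 = 26 - 74/85*16 = 26 - 1184/85 = 1026/85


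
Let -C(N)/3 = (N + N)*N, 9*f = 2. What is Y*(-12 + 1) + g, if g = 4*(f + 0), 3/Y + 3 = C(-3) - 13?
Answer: 857/630 ≈ 1.3603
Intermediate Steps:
f = 2/9 (f = (⅑)*2 = 2/9 ≈ 0.22222)
C(N) = -6*N² (C(N) = -3*(N + N)*N = -3*2*N*N = -6*N²)
Y = -3/70 (Y = 3/(-3 + (-6*(-3)² - 13)) = 3/(-3 + (-6*9 - 13)) = 3/(-3 + (-54 - 13)) = 3/(-3 - 67) = 3/(-70) = 3*(-1/70) = -3/70 ≈ -0.042857)
g = 8/9 (g = 4*(2/9 + 0) = 4*(2/9) = 8/9 ≈ 0.88889)
Y*(-12 + 1) + g = -3*(-12 + 1)/70 + 8/9 = -3/70*(-11) + 8/9 = 33/70 + 8/9 = 857/630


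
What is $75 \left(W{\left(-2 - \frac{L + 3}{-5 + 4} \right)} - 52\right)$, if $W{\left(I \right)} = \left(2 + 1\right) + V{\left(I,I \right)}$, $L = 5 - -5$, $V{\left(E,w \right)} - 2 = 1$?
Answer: $-3450$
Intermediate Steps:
$V{\left(E,w \right)} = 3$ ($V{\left(E,w \right)} = 2 + 1 = 3$)
$L = 10$ ($L = 5 + 5 = 10$)
$W{\left(I \right)} = 6$ ($W{\left(I \right)} = \left(2 + 1\right) + 3 = 3 + 3 = 6$)
$75 \left(W{\left(-2 - \frac{L + 3}{-5 + 4} \right)} - 52\right) = 75 \left(6 - 52\right) = 75 \left(-46\right) = -3450$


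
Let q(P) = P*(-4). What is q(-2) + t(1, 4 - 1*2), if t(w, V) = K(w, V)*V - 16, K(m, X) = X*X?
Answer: 0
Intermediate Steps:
K(m, X) = X²
q(P) = -4*P
t(w, V) = -16 + V³ (t(w, V) = V²*V - 16 = V³ - 16 = -16 + V³)
q(-2) + t(1, 4 - 1*2) = -4*(-2) + (-16 + (4 - 1*2)³) = 8 + (-16 + (4 - 2)³) = 8 + (-16 + 2³) = 8 + (-16 + 8) = 8 - 8 = 0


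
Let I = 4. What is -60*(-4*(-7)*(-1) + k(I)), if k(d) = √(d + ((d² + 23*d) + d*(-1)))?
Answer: 1680 - 360*√3 ≈ 1056.5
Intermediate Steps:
k(d) = √(d² + 23*d) (k(d) = √(d + ((d² + 23*d) - d)) = √(d + (d² + 22*d)) = √(d² + 23*d))
-60*(-4*(-7)*(-1) + k(I)) = -60*(-4*(-7)*(-1) + √(4*(23 + 4))) = -60*(28*(-1) + √(4*27)) = -60*(-28 + √108) = -60*(-28 + 6*√3) = 1680 - 360*√3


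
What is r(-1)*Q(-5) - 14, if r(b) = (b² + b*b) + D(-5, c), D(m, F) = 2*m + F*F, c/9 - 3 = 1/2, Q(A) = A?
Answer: -19741/4 ≈ -4935.3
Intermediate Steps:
c = 63/2 (c = 27 + 9/2 = 63/2 ≈ 31.500)
D(m, F) = F² + 2*m (D(m, F) = 2*m + F² = F² + 2*m)
r(b) = 3929/4 + 2*b² (r(b) = (b² + b*b) + ((63/2)² + 2*(-5)) = (b² + b²) + (3969/4 - 10) = 2*b² + 3929/4 = 3929/4 + 2*b²)
r(-1)*Q(-5) - 14 = (3929/4 + 2*(-1)²)*(-5) - 14 = (3929/4 + 2*1)*(-5) - 14 = (3929/4 + 2)*(-5) - 14 = (3937/4)*(-5) - 14 = -19685/4 - 14 = -19741/4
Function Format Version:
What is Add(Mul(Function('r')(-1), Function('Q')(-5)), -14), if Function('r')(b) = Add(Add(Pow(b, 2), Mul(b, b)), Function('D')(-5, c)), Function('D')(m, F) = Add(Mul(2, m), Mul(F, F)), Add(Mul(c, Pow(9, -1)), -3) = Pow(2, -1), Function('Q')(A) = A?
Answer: Rational(-19741, 4) ≈ -4935.3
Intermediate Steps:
c = Rational(63, 2) (c = Add(27, Mul(9, Pow(2, -1))) = Add(27, Mul(9, Rational(1, 2))) = Add(27, Rational(9, 2)) = Rational(63, 2) ≈ 31.500)
Function('D')(m, F) = Add(Pow(F, 2), Mul(2, m)) (Function('D')(m, F) = Add(Mul(2, m), Pow(F, 2)) = Add(Pow(F, 2), Mul(2, m)))
Function('r')(b) = Add(Rational(3929, 4), Mul(2, Pow(b, 2))) (Function('r')(b) = Add(Add(Pow(b, 2), Mul(b, b)), Add(Pow(Rational(63, 2), 2), Mul(2, -5))) = Add(Add(Pow(b, 2), Pow(b, 2)), Add(Rational(3969, 4), -10)) = Add(Mul(2, Pow(b, 2)), Rational(3929, 4)) = Add(Rational(3929, 4), Mul(2, Pow(b, 2))))
Add(Mul(Function('r')(-1), Function('Q')(-5)), -14) = Add(Mul(Add(Rational(3929, 4), Mul(2, Pow(-1, 2))), -5), -14) = Add(Mul(Add(Rational(3929, 4), Mul(2, 1)), -5), -14) = Add(Mul(Add(Rational(3929, 4), 2), -5), -14) = Add(Mul(Rational(3937, 4), -5), -14) = Add(Rational(-19685, 4), -14) = Rational(-19741, 4)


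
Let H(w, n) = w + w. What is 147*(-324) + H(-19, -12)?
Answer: -47666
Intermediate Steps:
H(w, n) = 2*w
147*(-324) + H(-19, -12) = 147*(-324) + 2*(-19) = -47628 - 38 = -47666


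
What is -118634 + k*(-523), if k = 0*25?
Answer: -118634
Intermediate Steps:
k = 0
-118634 + k*(-523) = -118634 + 0*(-523) = -118634 + 0 = -118634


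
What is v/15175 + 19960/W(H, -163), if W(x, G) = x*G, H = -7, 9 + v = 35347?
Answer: 343213658/17314675 ≈ 19.822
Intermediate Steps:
v = 35338 (v = -9 + 35347 = 35338)
W(x, G) = G*x
v/15175 + 19960/W(H, -163) = 35338/15175 + 19960/((-163*(-7))) = 35338*(1/15175) + 19960/1141 = 35338/15175 + 19960*(1/1141) = 35338/15175 + 19960/1141 = 343213658/17314675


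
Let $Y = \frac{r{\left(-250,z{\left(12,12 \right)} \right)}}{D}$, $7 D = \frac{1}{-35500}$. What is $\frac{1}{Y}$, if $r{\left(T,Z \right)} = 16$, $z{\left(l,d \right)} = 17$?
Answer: $- \frac{1}{3976000} \approx -2.5151 \cdot 10^{-7}$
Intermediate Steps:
$D = - \frac{1}{248500}$ ($D = \frac{1}{7 \left(-35500\right)} = \frac{1}{7} \left(- \frac{1}{35500}\right) = - \frac{1}{248500} \approx -4.0241 \cdot 10^{-6}$)
$Y = -3976000$ ($Y = \frac{16}{- \frac{1}{248500}} = 16 \left(-248500\right) = -3976000$)
$\frac{1}{Y} = \frac{1}{-3976000} = - \frac{1}{3976000}$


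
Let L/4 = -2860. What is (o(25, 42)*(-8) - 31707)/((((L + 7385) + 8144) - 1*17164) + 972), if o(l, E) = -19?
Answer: 31555/12103 ≈ 2.6072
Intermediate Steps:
L = -11440 (L = 4*(-2860) = -11440)
(o(25, 42)*(-8) - 31707)/((((L + 7385) + 8144) - 1*17164) + 972) = (-19*(-8) - 31707)/((((-11440 + 7385) + 8144) - 1*17164) + 972) = (152 - 31707)/(((-4055 + 8144) - 17164) + 972) = -31555/((4089 - 17164) + 972) = -31555/(-13075 + 972) = -31555/(-12103) = -31555*(-1/12103) = 31555/12103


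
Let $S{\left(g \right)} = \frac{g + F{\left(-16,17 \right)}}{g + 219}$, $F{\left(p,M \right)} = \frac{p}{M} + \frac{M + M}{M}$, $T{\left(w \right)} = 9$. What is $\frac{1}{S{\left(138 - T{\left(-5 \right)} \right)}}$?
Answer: $\frac{1972}{737} \approx 2.6757$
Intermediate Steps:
$F{\left(p,M \right)} = 2 + \frac{p}{M}$ ($F{\left(p,M \right)} = \frac{p}{M} + \frac{2 M}{M} = \frac{p}{M} + 2 = 2 + \frac{p}{M}$)
$S{\left(g \right)} = \frac{\frac{18}{17} + g}{219 + g}$ ($S{\left(g \right)} = \frac{g + \left(2 - \frac{16}{17}\right)}{g + 219} = \frac{g + \left(2 - \frac{16}{17}\right)}{219 + g} = \frac{g + \frac{18}{17}}{219 + g} = \frac{\frac{18}{17} + g}{219 + g}$)
$\frac{1}{S{\left(138 - T{\left(-5 \right)} \right)}} = \frac{1}{\frac{1}{219 + \left(138 - 9\right)} \left(\frac{18}{17} + \left(138 - 9\right)\right)} = \frac{1}{\frac{1}{219 + 129} \left(\frac{18}{17} + 129\right)} = \frac{1}{\frac{1}{348} \cdot \frac{2211}{17}} = \frac{1}{\frac{737}{1972}} = \frac{1972}{737}$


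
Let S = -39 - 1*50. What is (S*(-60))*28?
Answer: 149520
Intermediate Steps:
S = -89 (S = -39 - 50 = -89)
(S*(-60))*28 = -89*(-60)*28 = 5340*28 = 149520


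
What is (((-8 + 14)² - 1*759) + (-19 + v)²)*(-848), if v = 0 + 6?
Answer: 469792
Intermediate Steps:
v = 6
(((-8 + 14)² - 1*759) + (-19 + v)²)*(-848) = (((-8 + 14)² - 1*759) + (-19 + 6)²)*(-848) = ((6² - 759) + (-13)²)*(-848) = ((36 - 759) + 169)*(-848) = (-723 + 169)*(-848) = -554*(-848) = 469792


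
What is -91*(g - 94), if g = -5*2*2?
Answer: 10374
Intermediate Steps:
g = -20 (g = -10*2 = -20)
-91*(g - 94) = -91*(-20 - 94) = -91*(-114) = 10374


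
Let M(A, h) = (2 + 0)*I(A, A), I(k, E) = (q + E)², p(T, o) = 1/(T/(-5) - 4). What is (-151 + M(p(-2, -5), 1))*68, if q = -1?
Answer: -813722/81 ≈ -10046.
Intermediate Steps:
p(T, o) = 1/(-4 - T/5) (p(T, o) = 1/(T*(-⅕) - 4) = 1/(-T/5 - 4) = 1/(-4 - T/5))
I(k, E) = (-1 + E)²
M(A, h) = 2*(-1 + A)² (M(A, h) = (2 + 0)*(-1 + A)² = 2*(-1 + A)²)
(-151 + M(p(-2, -5), 1))*68 = (-151 + 2*(-1 - 5/(20 - 2))²)*68 = (-151 + 2*(-1 - 5/18)²)*68 = (-151 + 2*(-23/18)²)*68 = (-151 + 2*(529/324))*68 = (-151 + 529/162)*68 = -23933/162*68 = -813722/81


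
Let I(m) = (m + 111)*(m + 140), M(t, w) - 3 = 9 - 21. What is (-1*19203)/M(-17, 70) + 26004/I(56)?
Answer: 52398886/24549 ≈ 2134.5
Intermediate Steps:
M(t, w) = -9 (M(t, w) = 3 + (9 - 21) = 3 - 12 = -9)
I(m) = (111 + m)*(140 + m)
(-1*19203)/M(-17, 70) + 26004/I(56) = -1*19203/(-9) + 26004/(15540 + 56² + 251*56) = -19203*(-⅑) + 26004/(15540 + 3136 + 14056) = 6401/3 + 26004/32732 = 6401/3 + 26004*(1/32732) = 6401/3 + 6501/8183 = 52398886/24549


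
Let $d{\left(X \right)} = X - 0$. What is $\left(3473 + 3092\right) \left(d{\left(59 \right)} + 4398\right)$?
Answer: $29260205$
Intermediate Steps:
$d{\left(X \right)} = X$ ($d{\left(X \right)} = X + 0 = X$)
$\left(3473 + 3092\right) \left(d{\left(59 \right)} + 4398\right) = \left(3473 + 3092\right) \left(59 + 4398\right) = 6565 \cdot 4457 = 29260205$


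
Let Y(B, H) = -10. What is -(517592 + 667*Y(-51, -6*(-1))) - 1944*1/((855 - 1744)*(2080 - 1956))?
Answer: -14080498912/27559 ≈ -5.1092e+5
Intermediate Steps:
-(517592 + 667*Y(-51, -6*(-1))) - 1944*1/((855 - 1744)*(2080 - 1956)) = -667/(1/(-10 + 776)) - 1944*1/((855 - 1744)*(2080 - 1956)) = -667/(1/766) - 1944/(124*(-889)) = -667/1/766 - 1944/(-110236) = -667*766 - 1944*(-1/110236) = -510922 + 486/27559 = -14080498912/27559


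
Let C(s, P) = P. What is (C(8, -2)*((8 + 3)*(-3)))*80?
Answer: 5280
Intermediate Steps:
(C(8, -2)*((8 + 3)*(-3)))*80 = -2*(8 + 3)*(-3)*80 = -22*(-3)*80 = -2*(-33)*80 = 66*80 = 5280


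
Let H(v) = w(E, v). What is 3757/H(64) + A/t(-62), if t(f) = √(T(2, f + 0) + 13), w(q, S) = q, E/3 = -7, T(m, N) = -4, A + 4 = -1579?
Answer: -4946/7 ≈ -706.57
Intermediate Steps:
A = -1583 (A = -4 - 1579 = -1583)
E = -21 (E = 3*(-7) = -21)
t(f) = 3 (t(f) = √(-4 + 13) = √9 = 3)
H(v) = -21
3757/H(64) + A/t(-62) = 3757/(-21) - 1583/3 = 3757*(-1/21) - 1583*⅓ = -3757/21 - 1583/3 = -4946/7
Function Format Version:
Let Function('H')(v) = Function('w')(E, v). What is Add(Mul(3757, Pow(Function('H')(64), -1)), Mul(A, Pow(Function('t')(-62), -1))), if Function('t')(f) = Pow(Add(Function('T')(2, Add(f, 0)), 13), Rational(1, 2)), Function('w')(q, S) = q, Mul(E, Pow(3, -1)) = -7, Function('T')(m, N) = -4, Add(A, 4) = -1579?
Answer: Rational(-4946, 7) ≈ -706.57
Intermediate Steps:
A = -1583 (A = Add(-4, -1579) = -1583)
E = -21 (E = Mul(3, -7) = -21)
Function('t')(f) = 3 (Function('t')(f) = Pow(Add(-4, 13), Rational(1, 2)) = Pow(9, Rational(1, 2)) = 3)
Function('H')(v) = -21
Add(Mul(3757, Pow(Function('H')(64), -1)), Mul(A, Pow(Function('t')(-62), -1))) = Add(Mul(3757, Pow(-21, -1)), Mul(-1583, Pow(3, -1))) = Add(Mul(3757, Rational(-1, 21)), Mul(-1583, Rational(1, 3))) = Add(Rational(-3757, 21), Rational(-1583, 3)) = Rational(-4946, 7)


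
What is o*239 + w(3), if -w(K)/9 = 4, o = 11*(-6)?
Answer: -15810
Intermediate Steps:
o = -66
w(K) = -36 (w(K) = -9*4 = -36)
o*239 + w(3) = -66*239 - 36 = -15774 - 36 = -15810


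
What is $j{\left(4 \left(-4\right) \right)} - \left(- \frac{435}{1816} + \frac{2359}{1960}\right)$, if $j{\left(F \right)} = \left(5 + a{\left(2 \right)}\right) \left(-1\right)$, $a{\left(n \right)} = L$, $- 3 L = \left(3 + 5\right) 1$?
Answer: $- \frac{314371}{95340} \approx -3.2974$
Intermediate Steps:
$L = - \frac{8}{3}$ ($L = - \frac{\left(3 + 5\right) 1}{3} = - \frac{8 \cdot 1}{3} = \left(- \frac{1}{3}\right) 8 = - \frac{8}{3} \approx -2.6667$)
$a{\left(n \right)} = - \frac{8}{3}$
$j{\left(F \right)} = - \frac{7}{3}$ ($j{\left(F \right)} = \left(5 - \frac{8}{3}\right) \left(-1\right) = \frac{7}{3} \left(-1\right) = - \frac{7}{3}$)
$j{\left(4 \left(-4\right) \right)} - \left(- \frac{435}{1816} + \frac{2359}{1960}\right) = - \frac{7}{3} - \left(- \frac{435}{1816} + \frac{2359}{1960}\right) = - \frac{7}{3} - \left(\left(-435\right) \frac{1}{1816} + 2359 \cdot \frac{1}{1960}\right) = - \frac{7}{3} - \left(- \frac{435}{1816} + \frac{337}{280}\right) = - \frac{7}{3} - \frac{30637}{31780} = - \frac{314371}{95340}$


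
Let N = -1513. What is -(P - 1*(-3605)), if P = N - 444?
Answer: -1648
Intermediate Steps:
P = -1957 (P = -1513 - 444 = -1957)
-(P - 1*(-3605)) = -(-1957 - 1*(-3605)) = -(-1957 + 3605) = -1*1648 = -1648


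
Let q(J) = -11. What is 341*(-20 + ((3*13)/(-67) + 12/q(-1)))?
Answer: -495163/67 ≈ -7390.5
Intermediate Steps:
341*(-20 + ((3*13)/(-67) + 12/q(-1))) = 341*(-20 + ((3*13)/(-67) + 12/(-11))) = 341*(-20 + (39*(-1/67) + 12*(-1/11))) = 341*(-20 + (-39/67 - 12/11)) = 341*(-20 - 1233/737) = 341*(-15973/737) = -495163/67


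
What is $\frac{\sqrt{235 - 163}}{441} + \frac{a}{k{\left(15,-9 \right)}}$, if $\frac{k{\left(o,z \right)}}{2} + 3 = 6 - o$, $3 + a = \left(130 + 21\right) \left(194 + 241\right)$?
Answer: $- \frac{10947}{4} + \frac{2 \sqrt{2}}{147} \approx -2736.7$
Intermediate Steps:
$a = 65682$ ($a = -3 + \left(130 + 21\right) \left(194 + 241\right) = -3 + 151 \cdot 435 = -3 + 65685 = 65682$)
$k{\left(o,z \right)} = 6 - 2 o$ ($k{\left(o,z \right)} = -6 + 2 \left(6 - o\right) = -6 - \left(-12 + 2 o\right) = 6 - 2 o$)
$\frac{\sqrt{235 - 163}}{441} + \frac{a}{k{\left(15,-9 \right)}} = \frac{\sqrt{235 - 163}}{441} + \frac{65682}{6 - 30} = \sqrt{235 - 163} \cdot \frac{1}{441} + \frac{65682}{6 - 30} = \sqrt{235 - 163} \cdot \frac{1}{441} + \frac{65682}{-24} = \sqrt{72} \cdot \frac{1}{441} + 65682 \left(- \frac{1}{24}\right) = 6 \sqrt{2} \cdot \frac{1}{441} - \frac{10947}{4} = \frac{2 \sqrt{2}}{147} - \frac{10947}{4} = - \frac{10947}{4} + \frac{2 \sqrt{2}}{147}$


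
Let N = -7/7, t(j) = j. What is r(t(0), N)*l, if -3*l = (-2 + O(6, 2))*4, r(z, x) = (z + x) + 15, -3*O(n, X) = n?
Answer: 224/3 ≈ 74.667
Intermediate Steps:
O(n, X) = -n/3
N = -1 (N = -7*1/7 = -1)
r(z, x) = 15 + x + z (r(z, x) = (x + z) + 15 = 15 + x + z)
l = 16/3 (l = -(-2 - 1/3*6)*4/3 = -(-2 - 2)*4/3 = -(-4)*4/3 = -1/3*(-16) = 16/3 ≈ 5.3333)
r(t(0), N)*l = (15 - 1 + 0)*(16/3) = 14*(16/3) = 224/3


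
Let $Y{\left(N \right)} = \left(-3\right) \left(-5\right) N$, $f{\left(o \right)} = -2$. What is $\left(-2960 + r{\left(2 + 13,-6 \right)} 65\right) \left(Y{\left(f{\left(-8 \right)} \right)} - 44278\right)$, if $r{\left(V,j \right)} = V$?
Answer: $87951380$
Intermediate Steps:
$Y{\left(N \right)} = 15 N$
$\left(-2960 + r{\left(2 + 13,-6 \right)} 65\right) \left(Y{\left(f{\left(-8 \right)} \right)} - 44278\right) = \left(-2960 + \left(2 + 13\right) 65\right) \left(15 \left(-2\right) - 44278\right) = \left(-2960 + 15 \cdot 65\right) \left(-30 - 44278\right) = \left(-2960 + 975\right) \left(-44308\right) = \left(-1985\right) \left(-44308\right) = 87951380$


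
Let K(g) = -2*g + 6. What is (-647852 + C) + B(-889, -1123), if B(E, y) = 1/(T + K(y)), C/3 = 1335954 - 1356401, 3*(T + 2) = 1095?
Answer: -1854539694/2615 ≈ -7.0919e+5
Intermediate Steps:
T = 363 (T = -2 + (1/3)*1095 = -2 + 365 = 363)
C = -61341 (C = 3*(1335954 - 1356401) = 3*(-20447) = -61341)
K(g) = 6 - 2*g
B(E, y) = 1/(369 - 2*y) (B(E, y) = 1/(363 + (6 - 2*y)) = 1/(369 - 2*y))
(-647852 + C) + B(-889, -1123) = (-647852 - 61341) - 1/(-369 + 2*(-1123)) = -709193 - 1/(-369 - 2246) = -709193 - 1/(-2615) = -709193 - 1*(-1/2615) = -709193 + 1/2615 = -1854539694/2615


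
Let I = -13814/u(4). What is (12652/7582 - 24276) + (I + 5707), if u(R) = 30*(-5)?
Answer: -5252972038/284325 ≈ -18475.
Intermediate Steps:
u(R) = -150
I = 6907/75 (I = -13814/(-150) = -13814*(-1/150) = 6907/75 ≈ 92.093)
(12652/7582 - 24276) + (I + 5707) = (12652/7582 - 24276) + (6907/75 + 5707) = (12652*(1/7582) - 24276) + 434932/75 = (6326/3791 - 24276) + 434932/75 = -92023990/3791 + 434932/75 = -5252972038/284325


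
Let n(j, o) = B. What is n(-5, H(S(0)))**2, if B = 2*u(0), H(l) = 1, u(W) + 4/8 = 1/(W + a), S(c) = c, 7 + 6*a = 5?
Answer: 49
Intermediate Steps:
a = -1/3 (a = -7/6 + (1/6)*5 = -7/6 + 5/6 = -1/3 ≈ -0.33333)
u(W) = -1/2 + 1/(-1/3 + W) (u(W) = -1/2 + 1/(W - 1/3) = -1/2 + 1/(-1/3 + W))
B = -7 (B = 2*((7 - 3*0)/(2*(-1 + 3*0))) = 2*((7 + 0)/(2*(-1 + 0))) = 2*((1/2)*7/(-1)) = 2*((1/2)*(-1)*7) = 2*(-7/2) = -7)
n(j, o) = -7
n(-5, H(S(0)))**2 = (-7)**2 = 49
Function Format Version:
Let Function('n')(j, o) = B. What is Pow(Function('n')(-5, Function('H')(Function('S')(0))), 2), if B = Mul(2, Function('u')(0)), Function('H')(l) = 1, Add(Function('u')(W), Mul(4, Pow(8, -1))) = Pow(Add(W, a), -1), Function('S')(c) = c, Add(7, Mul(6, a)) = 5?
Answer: 49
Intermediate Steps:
a = Rational(-1, 3) (a = Add(Rational(-7, 6), Mul(Rational(1, 6), 5)) = Add(Rational(-7, 6), Rational(5, 6)) = Rational(-1, 3) ≈ -0.33333)
Function('u')(W) = Add(Rational(-1, 2), Pow(Add(Rational(-1, 3), W), -1)) (Function('u')(W) = Add(Rational(-1, 2), Pow(Add(W, Rational(-1, 3)), -1)) = Add(Rational(-1, 2), Pow(Add(Rational(-1, 3), W), -1)))
B = -7 (B = Mul(2, Mul(Rational(1, 2), Pow(Add(-1, Mul(3, 0)), -1), Add(7, Mul(-3, 0)))) = Mul(2, Mul(Rational(1, 2), Pow(Add(-1, 0), -1), Add(7, 0))) = Mul(2, Mul(Rational(1, 2), Pow(-1, -1), 7)) = Mul(2, Mul(Rational(1, 2), -1, 7)) = Mul(2, Rational(-7, 2)) = -7)
Function('n')(j, o) = -7
Pow(Function('n')(-5, Function('H')(Function('S')(0))), 2) = Pow(-7, 2) = 49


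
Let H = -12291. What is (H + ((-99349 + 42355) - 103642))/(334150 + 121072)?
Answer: -172927/455222 ≈ -0.37987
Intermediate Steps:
(H + ((-99349 + 42355) - 103642))/(334150 + 121072) = (-12291 + ((-99349 + 42355) - 103642))/(334150 + 121072) = (-12291 + (-56994 - 103642))/455222 = (-12291 - 160636)*(1/455222) = -172927*1/455222 = -172927/455222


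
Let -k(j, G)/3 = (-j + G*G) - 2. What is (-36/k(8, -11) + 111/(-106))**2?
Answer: 13564489/15382084 ≈ 0.88184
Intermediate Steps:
k(j, G) = 6 - 3*G**2 + 3*j (k(j, G) = -3*((-j + G*G) - 2) = -3*((-j + G**2) - 2) = -3*((G**2 - j) - 2) = -3*(-2 + G**2 - j) = 6 - 3*G**2 + 3*j)
(-36/k(8, -11) + 111/(-106))**2 = (-36/(6 - 3*(-11)**2 + 3*8) + 111/(-106))**2 = (-36/(6 - 3*121 + 24) + 111*(-1/106))**2 = (-36/(6 - 363 + 24) - 111/106)**2 = (-36/(-333) - 111/106)**2 = (-36*(-1/333) - 111/106)**2 = (4/37 - 111/106)**2 = (-3683/3922)**2 = 13564489/15382084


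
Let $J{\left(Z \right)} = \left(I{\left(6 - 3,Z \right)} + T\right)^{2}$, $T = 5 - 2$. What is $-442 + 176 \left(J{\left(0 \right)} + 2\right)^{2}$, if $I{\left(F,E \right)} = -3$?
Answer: $262$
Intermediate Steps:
$T = 3$
$J{\left(Z \right)} = 0$ ($J{\left(Z \right)} = \left(-3 + 3\right)^{2} = 0^{2} = 0$)
$-442 + 176 \left(J{\left(0 \right)} + 2\right)^{2} = -442 + 176 \left(0 + 2\right)^{2} = -442 + 176 \cdot 2^{2} = -442 + 176 \cdot 4 = -442 + 704 = 262$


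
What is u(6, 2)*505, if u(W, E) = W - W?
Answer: 0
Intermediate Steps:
u(W, E) = 0
u(6, 2)*505 = 0*505 = 0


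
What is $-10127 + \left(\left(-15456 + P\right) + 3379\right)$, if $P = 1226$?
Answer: $-20978$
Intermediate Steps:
$-10127 + \left(\left(-15456 + P\right) + 3379\right) = -10127 + \left(\left(-15456 + 1226\right) + 3379\right) = -10127 + \left(-14230 + 3379\right) = -10127 - 10851 = -20978$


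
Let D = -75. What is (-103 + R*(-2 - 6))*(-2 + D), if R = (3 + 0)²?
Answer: 13475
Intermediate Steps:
R = 9 (R = 3² = 9)
(-103 + R*(-2 - 6))*(-2 + D) = (-103 + 9*(-2 - 6))*(-2 - 75) = (-103 + 9*(-8))*(-77) = (-103 - 72)*(-77) = -175*(-77) = 13475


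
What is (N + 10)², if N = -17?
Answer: 49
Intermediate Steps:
(N + 10)² = (-17 + 10)² = (-7)² = 49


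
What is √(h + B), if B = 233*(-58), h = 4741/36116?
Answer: I*√4406755886607/18058 ≈ 116.25*I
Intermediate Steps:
h = 4741/36116 (h = 4741*(1/36116) = 4741/36116 ≈ 0.13127)
B = -13514
√(h + B) = √(4741/36116 - 13514) = √(-488066883/36116) = I*√4406755886607/18058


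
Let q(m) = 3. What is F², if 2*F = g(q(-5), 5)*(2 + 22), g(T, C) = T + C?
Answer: 9216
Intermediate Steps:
g(T, C) = C + T
F = 96 (F = ((5 + 3)*(2 + 22))/2 = (8*24)/2 = (½)*192 = 96)
F² = 96² = 9216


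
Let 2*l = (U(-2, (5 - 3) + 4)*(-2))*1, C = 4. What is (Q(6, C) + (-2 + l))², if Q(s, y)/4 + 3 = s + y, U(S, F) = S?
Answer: 784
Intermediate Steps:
Q(s, y) = -12 + 4*s + 4*y (Q(s, y) = -12 + 4*(s + y) = -12 + (4*s + 4*y) = -12 + 4*s + 4*y)
l = 2 (l = (-2*(-2)*1)/2 = (4*1)/2 = (½)*4 = 2)
(Q(6, C) + (-2 + l))² = ((-12 + 4*6 + 4*4) + (-2 + 2))² = ((-12 + 24 + 16) + 0)² = (28 + 0)² = 28² = 784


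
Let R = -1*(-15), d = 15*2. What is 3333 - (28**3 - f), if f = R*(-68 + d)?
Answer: -19189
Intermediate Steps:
d = 30
R = 15
f = -570 (f = 15*(-68 + 30) = 15*(-38) = -570)
3333 - (28**3 - f) = 3333 - (28**3 - 1*(-570)) = 3333 - (21952 + 570) = 3333 - 1*22522 = 3333 - 22522 = -19189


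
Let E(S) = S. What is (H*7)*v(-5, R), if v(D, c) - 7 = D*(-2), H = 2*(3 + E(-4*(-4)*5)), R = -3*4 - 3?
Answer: 19754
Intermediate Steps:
R = -15 (R = -12 - 3 = -15)
H = 166 (H = 2*(3 - 4*(-4)*5) = 2*(3 + 16*5) = 2*(3 + 80) = 2*83 = 166)
v(D, c) = 7 - 2*D (v(D, c) = 7 + D*(-2) = 7 - 2*D)
(H*7)*v(-5, R) = (166*7)*(7 - 2*(-5)) = 1162*(7 + 10) = 1162*17 = 19754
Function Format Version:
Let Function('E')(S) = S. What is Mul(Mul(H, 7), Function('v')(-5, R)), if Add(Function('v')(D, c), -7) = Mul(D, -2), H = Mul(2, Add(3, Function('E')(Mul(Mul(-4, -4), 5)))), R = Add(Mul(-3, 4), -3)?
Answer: 19754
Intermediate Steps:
R = -15 (R = Add(-12, -3) = -15)
H = 166 (H = Mul(2, Add(3, Mul(Mul(-4, -4), 5))) = Mul(2, Add(3, Mul(16, 5))) = Mul(2, Add(3, 80)) = Mul(2, 83) = 166)
Function('v')(D, c) = Add(7, Mul(-2, D)) (Function('v')(D, c) = Add(7, Mul(D, -2)) = Add(7, Mul(-2, D)))
Mul(Mul(H, 7), Function('v')(-5, R)) = Mul(Mul(166, 7), Add(7, Mul(-2, -5))) = Mul(1162, Add(7, 10)) = Mul(1162, 17) = 19754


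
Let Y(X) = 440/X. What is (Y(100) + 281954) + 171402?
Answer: 2266802/5 ≈ 4.5336e+5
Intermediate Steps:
(Y(100) + 281954) + 171402 = (440/100 + 281954) + 171402 = (440*(1/100) + 281954) + 171402 = (22/5 + 281954) + 171402 = 1409792/5 + 171402 = 2266802/5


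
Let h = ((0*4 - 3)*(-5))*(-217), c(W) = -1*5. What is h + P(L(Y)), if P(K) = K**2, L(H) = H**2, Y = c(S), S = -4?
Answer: -2630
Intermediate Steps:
c(W) = -5
Y = -5
h = -3255 (h = ((0 - 3)*(-5))*(-217) = -3*(-5)*(-217) = 15*(-217) = -3255)
h + P(L(Y)) = -3255 + ((-5)**2)**2 = -3255 + 25**2 = -3255 + 625 = -2630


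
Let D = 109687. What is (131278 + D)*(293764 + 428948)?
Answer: 174148297080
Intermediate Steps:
(131278 + D)*(293764 + 428948) = (131278 + 109687)*(293764 + 428948) = 240965*722712 = 174148297080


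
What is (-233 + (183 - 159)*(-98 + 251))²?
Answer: 11826721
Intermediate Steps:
(-233 + (183 - 159)*(-98 + 251))² = (-233 + 24*153)² = (-233 + 3672)² = 3439² = 11826721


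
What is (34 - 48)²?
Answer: 196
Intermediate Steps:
(34 - 48)² = (-14)² = 196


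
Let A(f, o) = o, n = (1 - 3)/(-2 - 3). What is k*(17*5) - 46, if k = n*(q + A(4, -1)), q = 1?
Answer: -46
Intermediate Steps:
n = ⅖ (n = -2/(-5) = -2*(-⅕) = ⅖ ≈ 0.40000)
k = 0 (k = 2*(1 - 1)/5 = (⅖)*0 = 0)
k*(17*5) - 46 = 0*(17*5) - 46 = 0*85 - 46 = 0 - 46 = -46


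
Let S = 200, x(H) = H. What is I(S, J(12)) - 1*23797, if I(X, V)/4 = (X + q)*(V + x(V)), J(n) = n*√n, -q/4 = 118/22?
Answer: -23797 + 377088*√3/11 ≈ 35579.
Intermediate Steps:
q = -236/11 (q = -472/22 = -4*59/11 = -236/11 ≈ -21.455)
J(n) = n^(3/2)
I(X, V) = 8*V*(-236/11 + X) (I(X, V) = 4*((X - 236/11)*(V + V)) = 4*((-236/11 + X)*(2*V)) = 4*(2*V*(-236/11 + X)) = 8*V*(-236/11 + X))
I(S, J(12)) - 1*23797 = 8*12^(3/2)*(-236 + 11*200)/11 - 1*23797 = 8*(24*√3)*(-236 + 2200)/11 - 23797 = (8/11)*(24*√3)*1964 - 23797 = 377088*√3/11 - 23797 = -23797 + 377088*√3/11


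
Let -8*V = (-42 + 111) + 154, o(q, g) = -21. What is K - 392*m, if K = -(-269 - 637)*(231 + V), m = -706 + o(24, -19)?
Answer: 1876061/4 ≈ 4.6902e+5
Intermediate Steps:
V = -223/8 (V = -((-42 + 111) + 154)/8 = -(69 + 154)/8 = -⅛*223 = -223/8 ≈ -27.875)
m = -727 (m = -706 - 21 = -727)
K = 736125/4 (K = -(-269 - 637)*(231 - 223/8) = -(-906)*1625/8 = -1*(-736125/4) = 736125/4 ≈ 1.8403e+5)
K - 392*m = 736125/4 - 392*(-727) = 736125/4 + 284984 = 1876061/4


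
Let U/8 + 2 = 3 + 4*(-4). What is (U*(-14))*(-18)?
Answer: -30240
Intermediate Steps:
U = -120 (U = -16 + 8*(3 + 4*(-4)) = -16 + 8*(3 - 16) = -16 + 8*(-13) = -16 - 104 = -120)
(U*(-14))*(-18) = -120*(-14)*(-18) = 1680*(-18) = -30240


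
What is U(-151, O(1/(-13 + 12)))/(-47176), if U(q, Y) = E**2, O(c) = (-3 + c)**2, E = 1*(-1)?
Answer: -1/47176 ≈ -2.1197e-5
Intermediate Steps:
E = -1
U(q, Y) = 1 (U(q, Y) = (-1)**2 = 1)
U(-151, O(1/(-13 + 12)))/(-47176) = 1/(-47176) = 1*(-1/47176) = -1/47176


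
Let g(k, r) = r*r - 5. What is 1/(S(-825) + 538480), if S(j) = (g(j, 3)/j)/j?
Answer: 680625/366502950004 ≈ 1.8571e-6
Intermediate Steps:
g(k, r) = -5 + r² (g(k, r) = r² - 5 = -5 + r²)
S(j) = 4/j² (S(j) = ((-5 + 3²)/j)/j = ((-5 + 9)/j)/j = (4/j)/j = 4/j²)
1/(S(-825) + 538480) = 1/(4/(-825)² + 538480) = 1/(4*(1/680625) + 538480) = 1/(4/680625 + 538480) = 1/(366502950004/680625) = 680625/366502950004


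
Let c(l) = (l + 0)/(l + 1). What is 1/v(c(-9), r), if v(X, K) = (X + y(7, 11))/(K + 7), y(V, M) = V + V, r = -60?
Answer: -424/121 ≈ -3.5041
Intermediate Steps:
y(V, M) = 2*V
c(l) = l/(1 + l)
v(X, K) = (14 + X)/(7 + K) (v(X, K) = (X + 2*7)/(K + 7) = (X + 14)/(7 + K) = (14 + X)/(7 + K))
1/v(c(-9), r) = 1/((14 - 9/(1 - 9))/(7 - 60)) = 1/((14 - 9/(-8))/(-53)) = 1/(-(14 - 9*(-1/8))/53) = 1/(-(14 + 9/8)/53) = 1/(-1/53*121/8) = 1/(-121/424) = -424/121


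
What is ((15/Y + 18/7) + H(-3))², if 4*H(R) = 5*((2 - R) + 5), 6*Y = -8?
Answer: 11449/784 ≈ 14.603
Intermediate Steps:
Y = -4/3 (Y = (⅙)*(-8) = -4/3 ≈ -1.3333)
H(R) = 35/4 - 5*R/4 (H(R) = (5*((2 - R) + 5))/4 = (5*(7 - R))/4 = (35 - 5*R)/4 = 35/4 - 5*R/4)
((15/Y + 18/7) + H(-3))² = ((15/(-4/3) + 18/7) + (35/4 - 5/4*(-3)))² = ((15*(-¾) + 18*(⅐)) + (35/4 + 15/4))² = ((-45/4 + 18/7) + 25/2)² = (-243/28 + 25/2)² = (107/28)² = 11449/784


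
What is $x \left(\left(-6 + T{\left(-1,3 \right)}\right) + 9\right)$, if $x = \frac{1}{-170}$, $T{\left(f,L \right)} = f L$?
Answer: $0$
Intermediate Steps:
$T{\left(f,L \right)} = L f$
$x = - \frac{1}{170} \approx -0.0058824$
$x \left(\left(-6 + T{\left(-1,3 \right)}\right) + 9\right) = - \frac{\left(-6 + 3 \left(-1\right)\right) + 9}{170} = - \frac{\left(-6 - 3\right) + 9}{170} = - \frac{-9 + 9}{170} = \left(- \frac{1}{170}\right) 0 = 0$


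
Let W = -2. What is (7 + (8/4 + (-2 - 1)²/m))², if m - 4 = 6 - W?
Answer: 1521/16 ≈ 95.063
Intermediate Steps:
m = 12 (m = 4 + (6 - 1*(-2)) = 4 + (6 + 2) = 4 + 8 = 12)
(7 + (8/4 + (-2 - 1)²/m))² = (7 + (8/4 + (-2 - 1)²/12))² = (7 + (8*(¼) + (-3)²*(1/12)))² = (7 + (2 + 9*(1/12)))² = (7 + (2 + ¾))² = (7 + 11/4)² = (39/4)² = 1521/16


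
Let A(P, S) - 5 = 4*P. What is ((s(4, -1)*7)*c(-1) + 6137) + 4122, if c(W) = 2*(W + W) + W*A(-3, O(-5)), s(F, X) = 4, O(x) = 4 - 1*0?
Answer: 10343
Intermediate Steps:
O(x) = 4 (O(x) = 4 + 0 = 4)
A(P, S) = 5 + 4*P
c(W) = -3*W (c(W) = 2*(W + W) + W*(5 + 4*(-3)) = 2*(2*W) + W*(5 - 12) = 4*W + W*(-7) = 4*W - 7*W = -3*W)
((s(4, -1)*7)*c(-1) + 6137) + 4122 = ((4*7)*(-3*(-1)) + 6137) + 4122 = (28*3 + 6137) + 4122 = (84 + 6137) + 4122 = 6221 + 4122 = 10343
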